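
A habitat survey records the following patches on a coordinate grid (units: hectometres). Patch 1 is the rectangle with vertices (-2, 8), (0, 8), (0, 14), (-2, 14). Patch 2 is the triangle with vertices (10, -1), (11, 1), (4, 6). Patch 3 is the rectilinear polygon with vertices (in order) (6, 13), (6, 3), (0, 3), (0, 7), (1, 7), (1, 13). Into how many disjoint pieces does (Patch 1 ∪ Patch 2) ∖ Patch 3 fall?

(Patch 1 ∪ Patch 2) ∖ Patch 3 splits into 2 disjoint pieces (area 12, area 8.5952).

2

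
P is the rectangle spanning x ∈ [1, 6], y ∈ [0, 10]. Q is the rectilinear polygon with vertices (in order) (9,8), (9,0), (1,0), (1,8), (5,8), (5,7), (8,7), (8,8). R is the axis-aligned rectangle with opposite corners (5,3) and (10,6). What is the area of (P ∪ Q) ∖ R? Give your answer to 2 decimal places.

60.00

|P ∪ Q| = 72.
|(P ∪ Q) ∩ R| = 12.
|(P ∪ Q) ∖ R| = 72 − 12 = 60.00.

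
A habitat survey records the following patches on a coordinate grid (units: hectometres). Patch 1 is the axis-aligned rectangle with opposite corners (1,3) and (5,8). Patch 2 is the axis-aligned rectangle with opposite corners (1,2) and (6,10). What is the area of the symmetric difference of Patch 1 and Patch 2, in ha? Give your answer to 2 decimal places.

|Patch 1∩Patch 2|: x∈[1,5], y∈[3,8] → 4·5 = 20.
|Patch 1 △ Patch 2| = |Patch 1| + |Patch 2| − 2·|Patch 1∩Patch 2| = 20 + 40 − 40 = 20.00.

20.00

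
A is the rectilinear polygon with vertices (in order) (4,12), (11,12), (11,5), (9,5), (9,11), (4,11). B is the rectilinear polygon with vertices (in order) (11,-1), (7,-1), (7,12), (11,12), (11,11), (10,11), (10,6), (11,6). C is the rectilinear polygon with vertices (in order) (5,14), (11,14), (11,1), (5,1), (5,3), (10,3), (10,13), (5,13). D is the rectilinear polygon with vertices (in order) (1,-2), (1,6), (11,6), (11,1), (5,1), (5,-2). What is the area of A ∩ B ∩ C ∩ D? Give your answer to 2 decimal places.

1.00

The intersection is the polygon with vertices (10,5), (10,6), (11,6), (11,5).
By the shoelace formula its area is 1.00.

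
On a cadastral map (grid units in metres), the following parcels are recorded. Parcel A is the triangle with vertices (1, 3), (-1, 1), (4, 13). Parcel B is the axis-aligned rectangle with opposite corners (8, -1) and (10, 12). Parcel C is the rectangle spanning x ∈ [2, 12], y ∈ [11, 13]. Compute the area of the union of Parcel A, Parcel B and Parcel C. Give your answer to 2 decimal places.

50.77

By inclusion–exclusion:
Individual areas: |Parcel A| = 7, |Parcel B| = 26, |Parcel C| = 20.
|Parcel A∩Parcel B| = 0.
|Parcel A∩Parcel C| = 0.2333.
|Parcel B∩Parcel C|: x∈[8,10], y∈[11,12] → 2·1 = 2.
|Parcel A∩Parcel B∩Parcel C| = 0.
|Parcel A ∪ Parcel B ∪ Parcel C| = 53 − 2.2333 + 0 = 50.77.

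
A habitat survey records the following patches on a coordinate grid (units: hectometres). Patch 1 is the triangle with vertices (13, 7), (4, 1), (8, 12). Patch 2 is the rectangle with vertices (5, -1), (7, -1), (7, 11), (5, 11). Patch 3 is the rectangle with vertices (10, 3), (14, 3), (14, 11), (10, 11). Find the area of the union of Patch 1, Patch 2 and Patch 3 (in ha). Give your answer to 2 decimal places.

By inclusion–exclusion:
Individual areas: |Patch 1| = 37.5, |Patch 2| = 24, |Patch 3| = 32.
|Patch 1∩Patch 2| = 8.3333.
|Patch 1∩Patch 3| = 7.5.
|Patch 2∩Patch 3| = 0 (no overlap).
|Patch 1∩Patch 2∩Patch 3| = 0.
|Patch 1 ∪ Patch 2 ∪ Patch 3| = 93.5 − 15.8333 + 0 = 77.67.

77.67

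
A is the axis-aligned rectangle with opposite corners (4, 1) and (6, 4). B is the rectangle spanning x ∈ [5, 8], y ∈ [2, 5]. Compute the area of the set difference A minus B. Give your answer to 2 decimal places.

|A∩B|: x∈[5,6], y∈[2,4] → 1·2 = 2.
|A| = 6.
|A ∖ B| = |A| − |A∩B| = 6 − 2 = 4.00.

4.00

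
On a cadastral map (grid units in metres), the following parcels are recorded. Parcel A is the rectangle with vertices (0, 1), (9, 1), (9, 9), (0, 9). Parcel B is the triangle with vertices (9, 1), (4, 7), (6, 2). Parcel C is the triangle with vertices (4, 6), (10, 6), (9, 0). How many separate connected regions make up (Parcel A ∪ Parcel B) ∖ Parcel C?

1

(Parcel A ∪ Parcel B) ∖ Parcel C is a single connected region.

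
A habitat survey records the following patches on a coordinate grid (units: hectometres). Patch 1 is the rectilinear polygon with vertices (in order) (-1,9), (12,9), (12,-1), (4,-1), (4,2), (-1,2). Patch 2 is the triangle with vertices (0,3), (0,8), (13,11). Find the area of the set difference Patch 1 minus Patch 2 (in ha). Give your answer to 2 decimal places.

|Patch 1| = 115, |Patch 1∩Patch 2| = 27.0833.
|Patch 1 ∖ Patch 2| = |Patch 1| − |Patch 1∩Patch 2| = 115 − 27.0833 = 87.92.

87.92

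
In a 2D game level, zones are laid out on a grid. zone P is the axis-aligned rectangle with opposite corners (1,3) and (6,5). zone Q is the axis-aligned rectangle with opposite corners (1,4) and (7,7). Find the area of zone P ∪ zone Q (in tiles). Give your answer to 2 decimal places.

23.00

By inclusion–exclusion:
Individual areas: |zone P| = 10, |zone Q| = 18.
|zone P∩zone Q|: x∈[1,6], y∈[4,5] → 5·1 = 5.
|zone P ∪ zone Q| = 28 − 5 = 23.00.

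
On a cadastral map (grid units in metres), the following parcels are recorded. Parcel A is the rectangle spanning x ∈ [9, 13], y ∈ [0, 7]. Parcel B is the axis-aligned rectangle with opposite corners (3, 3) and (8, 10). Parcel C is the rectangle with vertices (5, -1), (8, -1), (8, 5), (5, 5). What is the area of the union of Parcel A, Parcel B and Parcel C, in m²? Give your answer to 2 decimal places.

75.00

By inclusion–exclusion:
Individual areas: |Parcel A| = 28, |Parcel B| = 35, |Parcel C| = 18.
|Parcel A∩Parcel B| = 0 (no overlap).
|Parcel A∩Parcel C| = 0 (no overlap).
|Parcel B∩Parcel C|: x∈[5,8], y∈[3,5] → 3·2 = 6.
|Parcel A∩Parcel B∩Parcel C| = 0.
|Parcel A ∪ Parcel B ∪ Parcel C| = 81 − 6 + 0 = 75.00.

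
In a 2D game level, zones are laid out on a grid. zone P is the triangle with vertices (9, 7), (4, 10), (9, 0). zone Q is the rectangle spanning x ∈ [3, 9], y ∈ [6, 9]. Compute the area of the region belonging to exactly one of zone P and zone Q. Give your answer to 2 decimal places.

19.67

|zone P| = 17.5, |zone Q| = 18, |zone P∩zone Q| = 7.9167.
|zone P △ zone Q| = |zone P| + |zone Q| − 2·|zone P∩zone Q| = 17.5 + 18 − 15.8333 = 19.67.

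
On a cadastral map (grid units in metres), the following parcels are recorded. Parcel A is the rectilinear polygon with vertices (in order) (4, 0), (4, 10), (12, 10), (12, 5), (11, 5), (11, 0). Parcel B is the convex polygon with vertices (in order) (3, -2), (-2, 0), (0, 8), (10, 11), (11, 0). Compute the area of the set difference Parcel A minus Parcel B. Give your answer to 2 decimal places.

|Parcel A| = 75, |Parcel A∩Parcel B| = 64.3879.
|Parcel A ∖ Parcel B| = |Parcel A| − |Parcel A∩Parcel B| = 75 − 64.3879 = 10.61.

10.61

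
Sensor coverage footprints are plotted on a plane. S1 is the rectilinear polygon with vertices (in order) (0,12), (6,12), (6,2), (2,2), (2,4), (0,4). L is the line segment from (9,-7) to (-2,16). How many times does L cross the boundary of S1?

The segment meets the boundary at (0,11.818), (4.696,2).

2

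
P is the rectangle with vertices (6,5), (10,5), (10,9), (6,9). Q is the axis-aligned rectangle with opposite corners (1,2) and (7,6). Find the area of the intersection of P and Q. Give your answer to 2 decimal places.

|P∩Q|: x∈[6,7], y∈[5,6] → 1·1 = 1.

1.00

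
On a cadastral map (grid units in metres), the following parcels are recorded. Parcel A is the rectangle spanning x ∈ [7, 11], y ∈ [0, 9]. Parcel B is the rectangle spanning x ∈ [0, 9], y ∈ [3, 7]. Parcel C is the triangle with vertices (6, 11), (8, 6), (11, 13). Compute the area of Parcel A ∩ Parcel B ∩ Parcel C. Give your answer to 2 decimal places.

0.41

The intersection is the polygon with vertices (8.429,7), (8,6), (7.6,7).
By the shoelace formula its area is 0.41.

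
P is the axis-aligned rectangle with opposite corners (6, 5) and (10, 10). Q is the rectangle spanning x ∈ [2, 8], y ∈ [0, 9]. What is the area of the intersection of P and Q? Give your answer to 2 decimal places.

|P∩Q|: x∈[6,8], y∈[5,9] → 2·4 = 8.

8.00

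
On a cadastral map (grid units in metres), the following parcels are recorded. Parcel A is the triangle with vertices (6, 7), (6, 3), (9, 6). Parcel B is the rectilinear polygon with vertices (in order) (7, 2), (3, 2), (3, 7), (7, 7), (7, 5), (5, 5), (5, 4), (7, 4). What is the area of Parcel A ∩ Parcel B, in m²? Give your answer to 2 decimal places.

2.33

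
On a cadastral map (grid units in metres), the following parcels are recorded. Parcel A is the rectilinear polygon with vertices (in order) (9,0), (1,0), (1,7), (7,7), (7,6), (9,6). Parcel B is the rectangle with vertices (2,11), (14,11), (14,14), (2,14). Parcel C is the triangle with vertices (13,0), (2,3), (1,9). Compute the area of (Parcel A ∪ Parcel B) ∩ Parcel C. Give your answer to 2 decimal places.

25.35

The region (Parcel A ∪ Parcel B) ∩ Parcel C is the polygon with vertices (3.667,7), (9,3), (9,1.091), (2,3), (1.333,7).
By the shoelace formula its area is 25.35.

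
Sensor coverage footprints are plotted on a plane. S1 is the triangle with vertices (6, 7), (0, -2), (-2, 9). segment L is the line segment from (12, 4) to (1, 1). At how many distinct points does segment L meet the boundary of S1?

The segment meets the boundary at (2.222,1.333).

1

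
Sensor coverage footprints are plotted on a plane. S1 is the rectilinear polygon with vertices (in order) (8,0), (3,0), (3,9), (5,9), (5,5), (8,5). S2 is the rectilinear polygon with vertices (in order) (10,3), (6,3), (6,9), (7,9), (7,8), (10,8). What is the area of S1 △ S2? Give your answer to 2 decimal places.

46.00

|S1| = 33, |S2| = 21, |S1∩S2| = 4.
|S1 △ S2| = |S1| + |S2| − 2·|S1∩S2| = 33 + 21 − 8 = 46.00.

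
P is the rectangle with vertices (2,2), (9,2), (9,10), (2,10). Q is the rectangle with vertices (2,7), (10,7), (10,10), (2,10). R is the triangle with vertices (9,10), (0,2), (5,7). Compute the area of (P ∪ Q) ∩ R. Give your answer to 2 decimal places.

2.28

The region (P ∪ Q) ∩ R is the polygon with vertices (2,4), (5,7), (9,10), (2,3.778).
By the shoelace formula its area is 2.28.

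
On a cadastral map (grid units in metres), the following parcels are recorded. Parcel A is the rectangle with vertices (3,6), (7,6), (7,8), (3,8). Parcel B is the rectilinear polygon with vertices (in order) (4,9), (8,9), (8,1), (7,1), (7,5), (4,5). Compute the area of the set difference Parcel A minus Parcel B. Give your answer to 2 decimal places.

2.00

|Parcel A| = 8, |Parcel A∩Parcel B| = 6.
|Parcel A ∖ Parcel B| = |Parcel A| − |Parcel A∩Parcel B| = 8 − 6 = 2.00.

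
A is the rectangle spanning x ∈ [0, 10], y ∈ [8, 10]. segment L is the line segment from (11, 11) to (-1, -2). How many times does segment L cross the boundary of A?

The segment meets the boundary at (8.231,8), (10,9.917).

2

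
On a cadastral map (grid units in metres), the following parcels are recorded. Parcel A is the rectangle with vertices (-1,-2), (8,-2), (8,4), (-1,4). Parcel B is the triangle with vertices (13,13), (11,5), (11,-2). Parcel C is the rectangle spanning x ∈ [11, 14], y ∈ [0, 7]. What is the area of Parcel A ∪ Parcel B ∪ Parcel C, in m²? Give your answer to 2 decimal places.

By inclusion–exclusion:
Individual areas: |Parcel A| = 54, |Parcel B| = 7, |Parcel C| = 21.
|Parcel A∩Parcel B| = 0.
|Parcel A∩Parcel C| = 0 (no overlap).
|Parcel B∩Parcel C| = 4.6333.
|Parcel A∩Parcel B∩Parcel C| = 0.
|Parcel A ∪ Parcel B ∪ Parcel C| = 82 − 4.6333 + 0 = 77.37.

77.37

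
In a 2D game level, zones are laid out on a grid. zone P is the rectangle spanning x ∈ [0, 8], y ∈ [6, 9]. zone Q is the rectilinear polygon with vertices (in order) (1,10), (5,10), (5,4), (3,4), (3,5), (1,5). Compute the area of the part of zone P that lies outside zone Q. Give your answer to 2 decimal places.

12.00

|zone P| = 24, |zone P∩zone Q| = 12.
|zone P ∖ zone Q| = |zone P| − |zone P∩zone Q| = 24 − 12 = 12.00.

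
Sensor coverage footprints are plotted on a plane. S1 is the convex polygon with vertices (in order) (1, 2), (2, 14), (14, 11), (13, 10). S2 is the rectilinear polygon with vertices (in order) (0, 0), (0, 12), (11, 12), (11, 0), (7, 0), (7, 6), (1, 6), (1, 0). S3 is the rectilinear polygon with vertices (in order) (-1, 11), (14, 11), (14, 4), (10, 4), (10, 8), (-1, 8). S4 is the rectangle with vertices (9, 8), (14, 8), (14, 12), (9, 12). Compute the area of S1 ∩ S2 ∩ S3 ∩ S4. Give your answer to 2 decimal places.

The intersection is the polygon with vertices (10,8), (9,8), (9,11), (11,11), (11,8.667).
By the shoelace formula its area is 5.67.

5.67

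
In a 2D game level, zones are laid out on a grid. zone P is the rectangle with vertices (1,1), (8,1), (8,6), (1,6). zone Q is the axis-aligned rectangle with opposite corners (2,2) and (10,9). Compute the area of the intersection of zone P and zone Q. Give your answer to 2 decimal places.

|zone P∩zone Q|: x∈[2,8], y∈[2,6] → 6·4 = 24.

24.00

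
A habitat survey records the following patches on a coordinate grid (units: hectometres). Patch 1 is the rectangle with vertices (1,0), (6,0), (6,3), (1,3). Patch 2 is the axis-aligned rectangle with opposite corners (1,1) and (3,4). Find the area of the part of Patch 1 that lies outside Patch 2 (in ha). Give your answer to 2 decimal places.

11.00

|Patch 1∩Patch 2|: x∈[1,3], y∈[1,3] → 2·2 = 4.
|Patch 1| = 15.
|Patch 1 ∖ Patch 2| = |Patch 1| − |Patch 1∩Patch 2| = 15 − 4 = 11.00.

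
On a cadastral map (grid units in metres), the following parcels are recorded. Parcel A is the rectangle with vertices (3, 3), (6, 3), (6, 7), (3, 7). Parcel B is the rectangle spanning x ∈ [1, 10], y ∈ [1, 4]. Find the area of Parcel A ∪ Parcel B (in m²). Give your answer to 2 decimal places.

By inclusion–exclusion:
Individual areas: |Parcel A| = 12, |Parcel B| = 27.
|Parcel A∩Parcel B|: x∈[3,6], y∈[3,4] → 3·1 = 3.
|Parcel A ∪ Parcel B| = 39 − 3 = 36.00.

36.00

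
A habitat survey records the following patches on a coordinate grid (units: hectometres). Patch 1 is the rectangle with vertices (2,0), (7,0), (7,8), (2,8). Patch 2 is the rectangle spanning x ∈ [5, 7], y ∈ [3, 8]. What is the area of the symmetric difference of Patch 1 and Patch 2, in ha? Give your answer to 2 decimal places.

|Patch 1∩Patch 2|: x∈[5,7], y∈[3,8] → 2·5 = 10.
|Patch 1 △ Patch 2| = |Patch 1| + |Patch 2| − 2·|Patch 1∩Patch 2| = 40 + 10 − 20 = 30.00.

30.00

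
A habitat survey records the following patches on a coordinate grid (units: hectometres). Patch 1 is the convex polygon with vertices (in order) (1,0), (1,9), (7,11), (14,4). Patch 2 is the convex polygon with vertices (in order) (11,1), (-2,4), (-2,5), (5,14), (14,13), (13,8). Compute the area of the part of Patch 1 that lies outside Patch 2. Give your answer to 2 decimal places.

12.73

|Patch 1| = 86.5, |Patch 1∩Patch 2| = 73.7697.
|Patch 1 ∖ Patch 2| = |Patch 1| − |Patch 1∩Patch 2| = 86.5 − 73.7697 = 12.73.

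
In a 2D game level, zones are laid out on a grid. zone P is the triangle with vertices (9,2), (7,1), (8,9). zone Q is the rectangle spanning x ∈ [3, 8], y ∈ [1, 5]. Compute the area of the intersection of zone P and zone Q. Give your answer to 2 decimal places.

The intersection is the polygon with vertices (7,1), (7.5,5), (8,5), (8,1.5).
By the shoelace formula its area is 2.75.

2.75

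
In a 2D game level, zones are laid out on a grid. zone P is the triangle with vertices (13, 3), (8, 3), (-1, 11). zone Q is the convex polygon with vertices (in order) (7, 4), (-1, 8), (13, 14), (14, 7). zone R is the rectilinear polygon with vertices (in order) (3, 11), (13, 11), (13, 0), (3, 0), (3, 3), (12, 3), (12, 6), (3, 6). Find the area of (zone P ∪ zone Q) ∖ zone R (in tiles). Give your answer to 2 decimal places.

38.02

|zone P ∪ zone Q| = 85.9925.
|(zone P ∪ zone Q) ∩ zone R| = 47.9762.
|(zone P ∪ zone Q) ∖ zone R| = 85.9925 − 47.9762 = 38.02.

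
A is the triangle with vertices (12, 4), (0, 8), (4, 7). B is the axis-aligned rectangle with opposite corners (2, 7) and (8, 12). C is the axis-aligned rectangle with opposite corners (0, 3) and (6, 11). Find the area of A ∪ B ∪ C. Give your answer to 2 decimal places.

By inclusion–exclusion:
Individual areas: |A| = 2, |B| = 30, |C| = 48.
|A∩B| = 0.3333.
|A∩C| = 1.25.
|B∩C|: x∈[2,6], y∈[7,11] → 4·4 = 16.
|A∩B∩C| = 0.3333.
|A ∪ B ∪ C| = 80 − 17.5833 + 0.3333 = 62.75.

62.75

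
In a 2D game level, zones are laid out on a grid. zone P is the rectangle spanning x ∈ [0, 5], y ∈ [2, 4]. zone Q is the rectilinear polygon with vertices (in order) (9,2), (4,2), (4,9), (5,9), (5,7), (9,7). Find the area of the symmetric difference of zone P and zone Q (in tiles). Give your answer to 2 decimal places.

33.00

|zone P| = 10, |zone Q| = 27, |zone P∩zone Q| = 2.
|zone P △ zone Q| = |zone P| + |zone Q| − 2·|zone P∩zone Q| = 10 + 27 − 4 = 33.00.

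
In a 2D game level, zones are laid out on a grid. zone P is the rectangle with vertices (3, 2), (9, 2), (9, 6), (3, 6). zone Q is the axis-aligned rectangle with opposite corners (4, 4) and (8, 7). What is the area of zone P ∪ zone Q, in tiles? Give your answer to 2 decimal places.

28.00

By inclusion–exclusion:
Individual areas: |zone P| = 24, |zone Q| = 12.
|zone P∩zone Q|: x∈[4,8], y∈[4,6] → 4·2 = 8.
|zone P ∪ zone Q| = 36 − 8 = 28.00.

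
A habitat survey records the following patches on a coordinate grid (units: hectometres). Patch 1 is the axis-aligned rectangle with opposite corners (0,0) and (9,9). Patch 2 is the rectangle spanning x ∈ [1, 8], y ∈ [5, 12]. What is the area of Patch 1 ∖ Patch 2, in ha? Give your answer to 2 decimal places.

|Patch 1∩Patch 2|: x∈[1,8], y∈[5,9] → 7·4 = 28.
|Patch 1| = 81.
|Patch 1 ∖ Patch 2| = |Patch 1| − |Patch 1∩Patch 2| = 81 − 28 = 53.00.

53.00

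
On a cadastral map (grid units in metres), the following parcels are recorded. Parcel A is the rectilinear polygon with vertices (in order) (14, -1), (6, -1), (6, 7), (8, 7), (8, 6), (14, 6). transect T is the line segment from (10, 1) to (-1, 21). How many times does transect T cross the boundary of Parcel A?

The segment meets the boundary at (6.7,7).

1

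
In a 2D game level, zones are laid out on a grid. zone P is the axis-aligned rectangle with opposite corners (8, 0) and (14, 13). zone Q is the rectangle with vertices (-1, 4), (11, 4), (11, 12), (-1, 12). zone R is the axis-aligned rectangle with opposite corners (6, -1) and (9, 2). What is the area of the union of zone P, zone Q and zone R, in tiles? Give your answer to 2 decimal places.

157.00

By inclusion–exclusion:
Individual areas: |zone P| = 78, |zone Q| = 96, |zone R| = 9.
|zone P∩zone Q|: x∈[8,11], y∈[4,12] → 3·8 = 24.
|zone P∩zone R|: x∈[8,9], y∈[0,2] → 1·2 = 2.
|zone Q∩zone R| = 0 (no overlap).
|zone P∩zone Q∩zone R| = 0.
|zone P ∪ zone Q ∪ zone R| = 183 − 26 + 0 = 157.00.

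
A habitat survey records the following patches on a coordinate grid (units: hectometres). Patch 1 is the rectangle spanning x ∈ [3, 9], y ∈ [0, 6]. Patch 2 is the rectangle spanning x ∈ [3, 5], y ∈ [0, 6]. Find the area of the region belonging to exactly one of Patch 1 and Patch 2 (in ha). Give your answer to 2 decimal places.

|Patch 1∩Patch 2|: x∈[3,5], y∈[0,6] → 2·6 = 12.
|Patch 1 △ Patch 2| = |Patch 1| + |Patch 2| − 2·|Patch 1∩Patch 2| = 36 + 12 − 24 = 24.00.

24.00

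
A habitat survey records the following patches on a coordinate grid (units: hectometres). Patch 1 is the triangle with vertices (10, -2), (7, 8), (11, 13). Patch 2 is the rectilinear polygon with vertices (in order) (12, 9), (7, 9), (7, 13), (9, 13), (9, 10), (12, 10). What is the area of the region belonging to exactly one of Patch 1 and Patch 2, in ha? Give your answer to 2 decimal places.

33.17

|Patch 1| = 27.5, |Patch 2| = 11, |Patch 1∩Patch 2| = 2.6667.
|Patch 1 △ Patch 2| = |Patch 1| + |Patch 2| − 2·|Patch 1∩Patch 2| = 27.5 + 11 − 5.3333 = 33.17.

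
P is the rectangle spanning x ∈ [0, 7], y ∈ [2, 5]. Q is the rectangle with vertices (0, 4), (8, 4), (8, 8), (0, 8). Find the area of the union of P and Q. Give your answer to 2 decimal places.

46.00

By inclusion–exclusion:
Individual areas: |P| = 21, |Q| = 32.
|P∩Q|: x∈[0,7], y∈[4,5] → 7·1 = 7.
|P ∪ Q| = 53 − 7 = 46.00.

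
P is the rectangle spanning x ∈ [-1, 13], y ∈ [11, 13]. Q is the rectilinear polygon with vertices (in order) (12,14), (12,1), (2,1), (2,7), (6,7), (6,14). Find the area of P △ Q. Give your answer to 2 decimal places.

|P| = 28, |Q| = 102, |P∩Q| = 12.
|P △ Q| = |P| + |Q| − 2·|P∩Q| = 28 + 102 − 24 = 106.00.

106.00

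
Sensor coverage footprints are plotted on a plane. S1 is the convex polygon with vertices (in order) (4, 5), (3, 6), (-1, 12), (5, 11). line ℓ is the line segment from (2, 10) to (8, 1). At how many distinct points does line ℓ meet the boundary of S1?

The segment meets the boundary at (4.267,6.6).

1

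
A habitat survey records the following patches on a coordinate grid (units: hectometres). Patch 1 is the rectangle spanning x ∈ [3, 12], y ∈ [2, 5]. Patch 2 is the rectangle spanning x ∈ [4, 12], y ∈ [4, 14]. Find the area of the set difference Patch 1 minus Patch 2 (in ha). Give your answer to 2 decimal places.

|Patch 1∩Patch 2|: x∈[4,12], y∈[4,5] → 8·1 = 8.
|Patch 1| = 27.
|Patch 1 ∖ Patch 2| = |Patch 1| − |Patch 1∩Patch 2| = 27 − 8 = 19.00.

19.00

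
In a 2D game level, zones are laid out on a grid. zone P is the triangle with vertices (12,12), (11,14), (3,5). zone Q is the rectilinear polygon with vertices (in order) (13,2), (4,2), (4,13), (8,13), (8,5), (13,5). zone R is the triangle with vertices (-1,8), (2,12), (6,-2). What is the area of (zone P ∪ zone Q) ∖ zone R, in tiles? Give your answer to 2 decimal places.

65.94

|zone P ∪ zone Q| = 67.3333.
|(zone P ∪ zone Q) ∩ zone R| = 1.3932.
|(zone P ∪ zone Q) ∖ zone R| = 67.3333 − 1.3932 = 65.94.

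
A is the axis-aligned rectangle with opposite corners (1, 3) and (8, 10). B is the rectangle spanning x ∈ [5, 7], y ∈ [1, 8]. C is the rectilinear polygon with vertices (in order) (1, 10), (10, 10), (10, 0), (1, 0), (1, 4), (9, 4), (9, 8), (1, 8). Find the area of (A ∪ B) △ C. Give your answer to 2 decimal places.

61.00

|A ∪ B| = 53.
|(A ∪ B) ∩ C| = 25.
|(A ∪ B) △ C| = 53 + 58 − 50 = 61.00.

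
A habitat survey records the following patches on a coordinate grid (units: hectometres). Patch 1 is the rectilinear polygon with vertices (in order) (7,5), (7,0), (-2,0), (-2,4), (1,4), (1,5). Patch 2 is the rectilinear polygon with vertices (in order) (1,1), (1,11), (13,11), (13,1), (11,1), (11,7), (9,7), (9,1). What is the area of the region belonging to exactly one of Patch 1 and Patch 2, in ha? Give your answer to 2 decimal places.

102.00

|Patch 1| = 42, |Patch 2| = 108, |Patch 1∩Patch 2| = 24.
|Patch 1 △ Patch 2| = |Patch 1| + |Patch 2| − 2·|Patch 1∩Patch 2| = 42 + 108 − 48 = 102.00.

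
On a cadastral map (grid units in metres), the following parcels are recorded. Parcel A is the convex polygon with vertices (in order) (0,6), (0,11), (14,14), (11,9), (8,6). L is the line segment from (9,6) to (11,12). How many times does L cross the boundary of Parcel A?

1

The segment meets the boundary at (9.5,7.5).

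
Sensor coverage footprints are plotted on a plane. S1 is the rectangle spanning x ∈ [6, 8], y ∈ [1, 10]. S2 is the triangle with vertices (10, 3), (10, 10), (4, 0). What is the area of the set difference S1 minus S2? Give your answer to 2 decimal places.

11.00

|S1| = 18, |S1∩S2| = 7.
|S1 ∖ S2| = |S1| − |S1∩S2| = 18 − 7 = 11.00.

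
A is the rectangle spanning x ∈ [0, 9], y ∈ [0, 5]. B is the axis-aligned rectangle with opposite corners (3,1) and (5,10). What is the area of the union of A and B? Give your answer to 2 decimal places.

55.00

By inclusion–exclusion:
Individual areas: |A| = 45, |B| = 18.
|A∩B|: x∈[3,5], y∈[1,5] → 2·4 = 8.
|A ∪ B| = 63 − 8 = 55.00.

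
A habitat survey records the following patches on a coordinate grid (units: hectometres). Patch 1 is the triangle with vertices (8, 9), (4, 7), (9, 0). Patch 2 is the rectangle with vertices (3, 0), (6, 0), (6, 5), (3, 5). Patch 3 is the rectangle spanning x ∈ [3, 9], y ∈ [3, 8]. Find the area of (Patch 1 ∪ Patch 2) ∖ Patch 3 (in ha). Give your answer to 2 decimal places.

|Patch 1 ∪ Patch 2| = 33.7714.
|(Patch 1 ∪ Patch 2) ∩ Patch 3| = 21.0016.
|(Patch 1 ∪ Patch 2) ∖ Patch 3| = 33.7714 − 21.0016 = 12.77.

12.77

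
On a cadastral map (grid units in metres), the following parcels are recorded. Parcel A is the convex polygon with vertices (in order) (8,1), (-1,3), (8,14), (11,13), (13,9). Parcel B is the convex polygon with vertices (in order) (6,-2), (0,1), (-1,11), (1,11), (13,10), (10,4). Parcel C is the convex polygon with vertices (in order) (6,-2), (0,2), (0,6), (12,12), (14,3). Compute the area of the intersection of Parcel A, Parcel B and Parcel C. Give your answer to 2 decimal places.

The intersection is the polygon with vertices (2.462,7.231), (8.714,10.357), (12.434,10.047), (12.615,9.231), (10.5,5), (8,1), (0,2.778), (0,4.222).
By the shoelace formula its area is 71.12.

71.12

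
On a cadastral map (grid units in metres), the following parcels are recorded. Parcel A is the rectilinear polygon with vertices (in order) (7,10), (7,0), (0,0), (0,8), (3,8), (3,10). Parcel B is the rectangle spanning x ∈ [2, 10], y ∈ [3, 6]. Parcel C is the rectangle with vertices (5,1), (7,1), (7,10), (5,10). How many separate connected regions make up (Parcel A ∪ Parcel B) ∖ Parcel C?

2

(Parcel A ∪ Parcel B) ∖ Parcel C splits into 2 disjoint pieces (area 9, area 46).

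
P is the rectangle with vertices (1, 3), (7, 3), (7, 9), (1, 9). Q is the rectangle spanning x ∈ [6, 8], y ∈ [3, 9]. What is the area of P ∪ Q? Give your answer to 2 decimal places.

42.00

By inclusion–exclusion:
Individual areas: |P| = 36, |Q| = 12.
|P∩Q|: x∈[6,7], y∈[3,9] → 1·6 = 6.
|P ∪ Q| = 48 − 6 = 42.00.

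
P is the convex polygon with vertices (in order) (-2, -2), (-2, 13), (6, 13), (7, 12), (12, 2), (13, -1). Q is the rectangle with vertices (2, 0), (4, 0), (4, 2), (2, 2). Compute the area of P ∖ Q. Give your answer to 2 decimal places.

|P| = 174.5, |P∩Q| = 4.
|P ∖ Q| = |P| − |P∩Q| = 174.5 − 4 = 170.50.

170.50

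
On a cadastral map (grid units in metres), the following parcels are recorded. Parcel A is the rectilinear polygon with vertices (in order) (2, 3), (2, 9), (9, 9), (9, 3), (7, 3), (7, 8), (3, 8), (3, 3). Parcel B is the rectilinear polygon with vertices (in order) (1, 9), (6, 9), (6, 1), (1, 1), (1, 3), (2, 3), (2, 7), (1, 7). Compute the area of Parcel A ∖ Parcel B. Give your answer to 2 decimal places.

|Parcel A| = 22, |Parcel A∩Parcel B| = 9.
|Parcel A ∖ Parcel B| = |Parcel A| − |Parcel A∩Parcel B| = 22 − 9 = 13.00.

13.00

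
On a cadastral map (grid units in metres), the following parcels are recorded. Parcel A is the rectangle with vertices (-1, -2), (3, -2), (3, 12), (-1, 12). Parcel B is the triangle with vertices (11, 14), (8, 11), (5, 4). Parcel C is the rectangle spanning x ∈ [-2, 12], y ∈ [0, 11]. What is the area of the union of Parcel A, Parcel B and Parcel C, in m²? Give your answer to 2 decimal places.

167.80

By inclusion–exclusion:
Individual areas: |Parcel A| = 56, |Parcel B| = 6, |Parcel C| = 154.
|Parcel A∩Parcel B| = 0.
|Parcel A∩Parcel C|: x∈[-1,3], y∈[0,11] → 4·11 = 44.
|Parcel B∩Parcel C| = 4.2.
|Parcel A∩Parcel B∩Parcel C| = 0.
|Parcel A ∪ Parcel B ∪ Parcel C| = 216 − 48.2 + 0 = 167.80.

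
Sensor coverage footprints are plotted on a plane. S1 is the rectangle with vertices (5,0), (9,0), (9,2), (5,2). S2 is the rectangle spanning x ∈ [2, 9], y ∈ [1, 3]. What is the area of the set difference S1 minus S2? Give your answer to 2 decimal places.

4.00

|S1∩S2|: x∈[5,9], y∈[1,2] → 4·1 = 4.
|S1| = 8.
|S1 ∖ S2| = |S1| − |S1∩S2| = 8 − 4 = 4.00.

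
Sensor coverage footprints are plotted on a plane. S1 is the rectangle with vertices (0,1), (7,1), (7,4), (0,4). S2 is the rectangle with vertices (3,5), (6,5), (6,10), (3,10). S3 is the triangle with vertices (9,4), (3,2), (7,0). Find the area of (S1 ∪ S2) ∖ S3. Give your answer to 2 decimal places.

30.33

|S1 ∪ S2| = 36.
|(S1 ∪ S2) ∩ S3| = 5.6667.
|(S1 ∪ S2) ∖ S3| = 36 − 5.6667 = 30.33.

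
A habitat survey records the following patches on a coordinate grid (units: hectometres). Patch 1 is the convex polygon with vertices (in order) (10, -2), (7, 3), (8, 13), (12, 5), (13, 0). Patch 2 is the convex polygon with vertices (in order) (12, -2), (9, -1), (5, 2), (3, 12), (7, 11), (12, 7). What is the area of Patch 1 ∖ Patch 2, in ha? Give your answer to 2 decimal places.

|Patch 1| = 48, |Patch 1∩Patch 2| = 41.1481.
|Patch 1 ∖ Patch 2| = |Patch 1| − |Patch 1∩Patch 2| = 48 − 41.1481 = 6.85.

6.85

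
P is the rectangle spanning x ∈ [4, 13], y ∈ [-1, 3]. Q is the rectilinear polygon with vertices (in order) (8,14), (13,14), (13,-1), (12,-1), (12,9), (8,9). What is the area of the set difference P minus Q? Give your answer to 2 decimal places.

32.00

|P| = 36, |P∩Q| = 4.
|P ∖ Q| = |P| − |P∩Q| = 36 − 4 = 32.00.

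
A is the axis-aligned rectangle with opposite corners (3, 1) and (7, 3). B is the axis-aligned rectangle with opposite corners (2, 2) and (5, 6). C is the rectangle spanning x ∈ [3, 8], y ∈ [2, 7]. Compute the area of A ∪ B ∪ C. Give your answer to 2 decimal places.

33.00

By inclusion–exclusion:
Individual areas: |A| = 8, |B| = 12, |C| = 25.
|A∩B|: x∈[3,5], y∈[2,3] → 2·1 = 2.
|A∩C|: x∈[3,7], y∈[2,3] → 4·1 = 4.
|B∩C|: x∈[3,5], y∈[2,6] → 2·4 = 8.
|A∩B∩C| = 2.
|A ∪ B ∪ C| = 45 − 14 + 2 = 33.00.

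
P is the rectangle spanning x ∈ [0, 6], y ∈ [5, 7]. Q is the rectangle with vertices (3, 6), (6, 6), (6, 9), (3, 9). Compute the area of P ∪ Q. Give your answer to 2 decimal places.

By inclusion–exclusion:
Individual areas: |P| = 12, |Q| = 9.
|P∩Q|: x∈[3,6], y∈[6,7] → 3·1 = 3.
|P ∪ Q| = 21 − 3 = 18.00.

18.00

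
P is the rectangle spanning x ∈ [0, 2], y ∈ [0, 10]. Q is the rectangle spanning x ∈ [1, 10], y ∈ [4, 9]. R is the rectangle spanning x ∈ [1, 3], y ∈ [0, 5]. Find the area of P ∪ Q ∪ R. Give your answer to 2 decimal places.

By inclusion–exclusion:
Individual areas: |P| = 20, |Q| = 45, |R| = 10.
|P∩Q|: x∈[1,2], y∈[4,9] → 1·5 = 5.
|P∩R|: x∈[1,2], y∈[0,5] → 1·5 = 5.
|Q∩R|: x∈[1,3], y∈[4,5] → 2·1 = 2.
|P∩Q∩R| = 1.
|P ∪ Q ∪ R| = 75 − 12 + 1 = 64.00.

64.00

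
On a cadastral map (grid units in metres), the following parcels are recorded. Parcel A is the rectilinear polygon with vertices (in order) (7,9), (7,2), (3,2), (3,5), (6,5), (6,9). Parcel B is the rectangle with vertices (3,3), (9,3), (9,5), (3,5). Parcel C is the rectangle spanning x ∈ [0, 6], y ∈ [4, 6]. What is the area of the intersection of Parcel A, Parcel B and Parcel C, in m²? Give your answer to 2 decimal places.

The intersection is the polygon with vertices (3,5), (6,5), (6,4), (3,4).
By the shoelace formula its area is 3.00.

3.00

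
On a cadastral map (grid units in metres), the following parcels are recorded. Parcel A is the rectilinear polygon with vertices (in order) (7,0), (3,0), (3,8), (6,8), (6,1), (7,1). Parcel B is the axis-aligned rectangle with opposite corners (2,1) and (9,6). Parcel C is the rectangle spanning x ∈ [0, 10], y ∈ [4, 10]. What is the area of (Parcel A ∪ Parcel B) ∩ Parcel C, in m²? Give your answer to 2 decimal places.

20.00

The region (Parcel A ∪ Parcel B) ∩ Parcel C is the polygon with vertices (2,6), (3,6), (3,8), (6,8), (6,6), (9,6), (9,4), (2,4).
By the shoelace formula its area is 20.00.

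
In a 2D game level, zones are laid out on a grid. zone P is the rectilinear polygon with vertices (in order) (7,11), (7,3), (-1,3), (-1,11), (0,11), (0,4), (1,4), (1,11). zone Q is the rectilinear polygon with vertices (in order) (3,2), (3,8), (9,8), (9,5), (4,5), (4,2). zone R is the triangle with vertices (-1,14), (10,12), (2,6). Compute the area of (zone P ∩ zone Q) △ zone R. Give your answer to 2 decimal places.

|zone P ∩ zone Q| = 14.
|(zone P ∩ zone Q) ∩ zone R| = 1.0417.
|(zone P ∩ zone Q) △ zone R| = 14 + 41 − 2.0833 = 52.92.

52.92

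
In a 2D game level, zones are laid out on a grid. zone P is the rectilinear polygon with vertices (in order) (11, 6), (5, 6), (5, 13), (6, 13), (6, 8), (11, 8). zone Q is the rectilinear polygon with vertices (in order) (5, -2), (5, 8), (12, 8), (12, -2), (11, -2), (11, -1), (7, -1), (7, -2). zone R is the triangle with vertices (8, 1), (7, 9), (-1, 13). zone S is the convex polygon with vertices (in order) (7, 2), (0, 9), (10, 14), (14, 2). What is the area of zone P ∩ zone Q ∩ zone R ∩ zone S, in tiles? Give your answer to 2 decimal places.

4.50

The intersection is the polygon with vertices (6,8), (7.125,8), (7.375,6), (5,6), (5,8).
By the shoelace formula its area is 4.50.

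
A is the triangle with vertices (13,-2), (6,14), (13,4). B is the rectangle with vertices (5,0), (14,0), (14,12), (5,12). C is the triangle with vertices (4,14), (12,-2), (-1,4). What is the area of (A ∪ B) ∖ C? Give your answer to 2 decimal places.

75.04

|A ∪ B| = 109.4.
|(A ∪ B) ∩ C| = 34.359.
|(A ∪ B) ∖ C| = 109.4 − 34.359 = 75.04.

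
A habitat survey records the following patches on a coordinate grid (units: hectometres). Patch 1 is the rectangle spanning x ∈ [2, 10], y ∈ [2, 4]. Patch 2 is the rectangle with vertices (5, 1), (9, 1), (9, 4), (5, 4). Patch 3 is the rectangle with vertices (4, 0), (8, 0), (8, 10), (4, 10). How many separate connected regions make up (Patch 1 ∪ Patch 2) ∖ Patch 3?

(Patch 1 ∪ Patch 2) ∖ Patch 3 splits into 2 disjoint pieces (area 5, area 4).

2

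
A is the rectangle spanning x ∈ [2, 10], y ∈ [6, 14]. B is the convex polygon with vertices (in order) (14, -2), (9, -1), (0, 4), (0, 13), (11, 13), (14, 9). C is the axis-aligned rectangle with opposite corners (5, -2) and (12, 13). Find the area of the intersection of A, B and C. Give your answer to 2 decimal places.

35.00

The intersection is the polygon with vertices (5,6), (5,13), (10,13), (10,6).
By the shoelace formula its area is 35.00.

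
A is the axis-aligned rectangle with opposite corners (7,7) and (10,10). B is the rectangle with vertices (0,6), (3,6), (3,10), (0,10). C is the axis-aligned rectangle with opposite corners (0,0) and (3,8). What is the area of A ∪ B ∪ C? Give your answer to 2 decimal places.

39.00

By inclusion–exclusion:
Individual areas: |A| = 9, |B| = 12, |C| = 24.
|A∩B| = 0 (no overlap).
|A∩C| = 0 (no overlap).
|B∩C|: x∈[0,3], y∈[6,8] → 3·2 = 6.
|A∩B∩C| = 0.
|A ∪ B ∪ C| = 45 − 6 + 0 = 39.00.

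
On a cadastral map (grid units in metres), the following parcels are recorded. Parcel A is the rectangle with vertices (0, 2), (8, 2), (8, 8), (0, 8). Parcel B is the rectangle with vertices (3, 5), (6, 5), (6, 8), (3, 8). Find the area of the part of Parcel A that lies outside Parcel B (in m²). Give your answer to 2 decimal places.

39.00

|Parcel A∩Parcel B|: x∈[3,6], y∈[5,8] → 3·3 = 9.
|Parcel A| = 48.
|Parcel A ∖ Parcel B| = |Parcel A| − |Parcel A∩Parcel B| = 48 − 9 = 39.00.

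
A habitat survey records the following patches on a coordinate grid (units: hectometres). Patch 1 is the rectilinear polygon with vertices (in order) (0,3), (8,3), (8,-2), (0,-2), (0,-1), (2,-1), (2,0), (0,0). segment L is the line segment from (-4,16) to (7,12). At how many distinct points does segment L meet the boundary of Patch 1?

0

The segment lies entirely outside Patch 1 and never meets its boundary.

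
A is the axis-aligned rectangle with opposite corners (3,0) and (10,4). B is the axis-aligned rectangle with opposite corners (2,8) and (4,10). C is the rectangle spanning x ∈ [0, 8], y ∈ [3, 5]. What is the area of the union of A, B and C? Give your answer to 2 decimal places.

By inclusion–exclusion:
Individual areas: |A| = 28, |B| = 4, |C| = 16.
|A∩B| = 0 (no overlap).
|A∩C|: x∈[3,8], y∈[3,4] → 5·1 = 5.
|B∩C| = 0 (no overlap).
|A∩B∩C| = 0.
|A ∪ B ∪ C| = 48 − 5 + 0 = 43.00.

43.00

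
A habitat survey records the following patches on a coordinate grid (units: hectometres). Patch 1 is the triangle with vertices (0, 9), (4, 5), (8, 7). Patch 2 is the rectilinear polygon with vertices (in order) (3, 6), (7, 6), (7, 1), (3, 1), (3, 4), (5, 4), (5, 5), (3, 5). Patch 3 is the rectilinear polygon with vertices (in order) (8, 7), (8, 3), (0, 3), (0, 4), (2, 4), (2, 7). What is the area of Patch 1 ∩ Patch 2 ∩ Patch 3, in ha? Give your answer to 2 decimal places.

1.50

The intersection is the polygon with vertices (6,6), (4,5), (3,6).
By the shoelace formula its area is 1.50.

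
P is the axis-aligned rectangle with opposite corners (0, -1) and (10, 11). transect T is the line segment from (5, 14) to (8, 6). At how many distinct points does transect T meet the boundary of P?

The segment meets the boundary at (6.125,11).

1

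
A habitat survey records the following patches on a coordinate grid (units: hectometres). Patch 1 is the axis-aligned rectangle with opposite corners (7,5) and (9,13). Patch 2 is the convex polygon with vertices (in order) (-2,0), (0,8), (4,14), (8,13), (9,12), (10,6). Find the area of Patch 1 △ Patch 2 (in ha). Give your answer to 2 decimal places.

|Patch 1| = 16, |Patch 2| = 91.5, |Patch 1∩Patch 2| = 15.25.
|Patch 1 △ Patch 2| = |Patch 1| + |Patch 2| − 2·|Patch 1∩Patch 2| = 16 + 91.5 − 30.5 = 77.00.

77.00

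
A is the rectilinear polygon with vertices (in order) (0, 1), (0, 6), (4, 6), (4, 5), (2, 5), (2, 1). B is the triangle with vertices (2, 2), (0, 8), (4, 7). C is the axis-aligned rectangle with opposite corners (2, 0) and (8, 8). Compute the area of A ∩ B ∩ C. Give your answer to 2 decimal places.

1.40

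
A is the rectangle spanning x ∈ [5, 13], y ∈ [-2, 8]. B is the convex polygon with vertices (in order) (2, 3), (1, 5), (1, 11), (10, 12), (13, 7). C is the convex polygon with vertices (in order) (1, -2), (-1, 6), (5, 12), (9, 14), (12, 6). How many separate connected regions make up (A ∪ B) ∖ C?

2

(A ∪ B) ∖ C splits into 2 disjoint pieces (area 51.7285, area 5.0625).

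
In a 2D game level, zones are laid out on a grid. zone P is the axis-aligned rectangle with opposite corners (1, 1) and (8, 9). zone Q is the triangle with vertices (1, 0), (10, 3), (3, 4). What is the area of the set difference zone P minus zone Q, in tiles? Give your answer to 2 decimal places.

43.20

|zone P| = 56, |zone P∩zone Q| = 12.7976.
|zone P ∖ zone Q| = |zone P| − |zone P∩zone Q| = 56 − 12.7976 = 43.20.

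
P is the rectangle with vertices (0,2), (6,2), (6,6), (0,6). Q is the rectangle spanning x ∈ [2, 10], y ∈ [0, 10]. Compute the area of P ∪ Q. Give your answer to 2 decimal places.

88.00

By inclusion–exclusion:
Individual areas: |P| = 24, |Q| = 80.
|P∩Q|: x∈[2,6], y∈[2,6] → 4·4 = 16.
|P ∪ Q| = 104 − 16 = 88.00.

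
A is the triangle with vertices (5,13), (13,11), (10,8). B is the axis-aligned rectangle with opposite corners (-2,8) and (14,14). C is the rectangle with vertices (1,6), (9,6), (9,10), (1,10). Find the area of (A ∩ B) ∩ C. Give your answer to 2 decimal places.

0.50

The region (A ∩ B) ∩ C is the polygon with vertices (8,10), (9,10), (9,9).
By the shoelace formula its area is 0.50.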